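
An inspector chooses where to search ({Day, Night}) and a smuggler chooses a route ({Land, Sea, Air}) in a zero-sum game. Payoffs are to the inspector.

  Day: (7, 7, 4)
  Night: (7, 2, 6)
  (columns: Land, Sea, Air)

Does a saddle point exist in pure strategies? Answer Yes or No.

Row minima: Day → 4, Night → 2; maximin = 4.
Column maxima: Land → 7, Sea → 7, Air → 6; minimax = 6.
4 ≠ 6, so no pure-strategy equilibrium exists.

No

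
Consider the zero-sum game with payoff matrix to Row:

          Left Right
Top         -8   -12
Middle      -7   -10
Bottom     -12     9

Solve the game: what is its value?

-61/8

Row minima: Top → -12, Middle → -10, Bottom → -12; maximin = -10.
Column maxima: Left → -7, Right → 9; minimax = -7.
-10 ≠ -7, so there is no saddle point; optimal play is mixed.
Top is strictly dominated by Middle, so Row never plays it.
On the remaining 2×2 (Middle, Bottom vs Left, Right):
Let Row play Middle with probability p. Expected payoff against Left: (-7)p + (-12)(1−p) = 5p − 12; against Right: (-10)p + 9(1−p) = −19p + 9.
Setting these equal: 5p − 12 = −19p + 9 ⇒ 24p = 21 ⇒ p = 7/8, and the value is (5)·(7/8) − 12 = -61/8.
For Column: with q = P(Left), equating Middle's and Bottom's payoffs gives 3q − 10 = −21q + 9 ⇒ q = 19/24.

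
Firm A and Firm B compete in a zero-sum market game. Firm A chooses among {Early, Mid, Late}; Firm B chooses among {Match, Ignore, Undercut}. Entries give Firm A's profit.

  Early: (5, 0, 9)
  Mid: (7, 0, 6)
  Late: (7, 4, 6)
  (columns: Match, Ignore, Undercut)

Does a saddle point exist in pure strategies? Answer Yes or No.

Yes

Row minima: Early → 0, Mid → 0, Late → 4; maximin = 4.
Column maxima: Match → 7, Ignore → 4, Undercut → 9; minimax = 4.
maximin = minimax = 4, so a saddle point exists.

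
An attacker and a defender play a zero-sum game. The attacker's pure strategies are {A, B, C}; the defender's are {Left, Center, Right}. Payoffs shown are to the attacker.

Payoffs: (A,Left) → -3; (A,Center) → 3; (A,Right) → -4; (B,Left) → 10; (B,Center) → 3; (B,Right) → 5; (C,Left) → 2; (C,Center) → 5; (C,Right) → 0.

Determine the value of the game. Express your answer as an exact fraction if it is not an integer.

Row minima: A → -4, B → 3, C → 0; maximin = 3.
Column maxima: Left → 10, Center → 5, Right → 5; minimax = 5.
3 ≠ 5, so there is no saddle point; optimal play is mixed.
A is strictly dominated by C, so the attacker never plays it.
Left is strictly dominated by Right (it gives the attacker strictly more in every row), so the defender never plays it.
On the remaining 2×2 (B, C vs Center, Right):
Let the attacker play B with probability p. Expected payoff against Center: 3p + 5(1−p) = −2p + 5; against Right: 5p + 0(1−p) = 5p.
Setting these equal: −2p + 5 = 5p ⇒ −7p = -5 ⇒ p = 5/7, and the value is (-2)·(5/7) + 5 = 25/7.
For the defender: with q = P(Center), equating B's and C's payoffs gives −2q + 5 = 5q ⇒ q = 5/7.

25/7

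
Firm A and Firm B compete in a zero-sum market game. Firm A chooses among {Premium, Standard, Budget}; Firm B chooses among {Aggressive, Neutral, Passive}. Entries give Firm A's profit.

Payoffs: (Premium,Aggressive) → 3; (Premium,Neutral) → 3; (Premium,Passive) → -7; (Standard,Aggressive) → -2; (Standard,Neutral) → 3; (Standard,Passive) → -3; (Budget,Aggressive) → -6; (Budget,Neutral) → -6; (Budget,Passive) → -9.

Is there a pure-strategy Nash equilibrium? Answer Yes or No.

Yes

Row minima: Premium → -7, Standard → -3, Budget → -9; maximin = -3.
Column maxima: Aggressive → 3, Neutral → 3, Passive → -3; minimax = -3.
maximin = minimax = -3, so a saddle point exists.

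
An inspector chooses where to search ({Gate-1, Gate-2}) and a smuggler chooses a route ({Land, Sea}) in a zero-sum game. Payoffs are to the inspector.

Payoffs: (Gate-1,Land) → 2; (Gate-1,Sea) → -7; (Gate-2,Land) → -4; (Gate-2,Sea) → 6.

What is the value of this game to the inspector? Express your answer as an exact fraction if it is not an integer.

-16/19

Row minima: Gate-1 → -7, Gate-2 → -4; maximin = -4.
Column maxima: Land → 2, Sea → 6; minimax = 2.
-4 ≠ 2, so there is no saddle point; optimal play is mixed.
Let the inspector play Gate-1 with probability p. Expected payoff against Land: 2p + (-4)(1−p) = 6p − 4; against Sea: (-7)p + 6(1−p) = −13p + 6.
Setting these equal: 6p − 4 = −13p + 6 ⇒ 19p = 10 ⇒ p = 10/19, and the value is (6)·(10/19) − 4 = -16/19.
For the smuggler: with q = P(Land), equating Gate-1's and Gate-2's payoffs gives 9q − 7 = −10q + 6 ⇒ q = 13/19.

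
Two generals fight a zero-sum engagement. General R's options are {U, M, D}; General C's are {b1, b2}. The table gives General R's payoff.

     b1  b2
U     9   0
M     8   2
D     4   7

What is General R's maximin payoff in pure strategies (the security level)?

4

Row minima: U → 0, M → 2, D → 4.
The best of these is 4.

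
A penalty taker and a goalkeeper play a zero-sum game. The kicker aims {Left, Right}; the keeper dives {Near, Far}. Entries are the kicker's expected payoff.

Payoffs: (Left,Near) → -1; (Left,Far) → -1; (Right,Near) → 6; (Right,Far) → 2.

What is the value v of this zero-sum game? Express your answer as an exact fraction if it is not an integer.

Row minima: Left → -1, Right → 2; maximin = 2.
Column maxima: Near → 6, Far → 2; minimax = 2.
Since maximin = minimax = 2, there is a saddle point and the value is 2.

2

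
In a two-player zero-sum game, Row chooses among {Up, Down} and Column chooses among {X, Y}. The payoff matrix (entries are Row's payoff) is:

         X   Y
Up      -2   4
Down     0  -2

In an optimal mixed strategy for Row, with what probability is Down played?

Row minima: Up → -2, Down → -2; maximin = -2.
Column maxima: X → 0, Y → 4; minimax = 0.
-2 ≠ 0, so there is no saddle point; optimal play is mixed.
Let Row play Up with probability p. Expected payoff against X: (-2)p + 0(1−p) = −2p; against Y: 4p + (-2)(1−p) = 6p − 2.
Setting these equal: −2p = 6p − 2 ⇒ −8p = -2 ⇒ p = 1/4, and the value is (-2)·(1/4) = -1/2.
For Column: with q = P(X), equating Up's and Down's payoffs gives −6q + 4 = 2q − 2 ⇒ q = 3/4.

3/4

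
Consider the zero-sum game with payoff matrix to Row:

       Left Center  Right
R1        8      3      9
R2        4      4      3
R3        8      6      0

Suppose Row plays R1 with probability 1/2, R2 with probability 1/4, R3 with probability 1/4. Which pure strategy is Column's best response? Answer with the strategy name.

Center

If Column plays Left, Row's expected payoff is (1/2)·8 + (1/4)·4 + (1/4)·8 = 7.
If Column plays Center, Row's expected payoff is (1/2)·3 + (1/4)·4 + (1/4)·6 = 4.
If Column plays Right, Row's expected payoff is (1/2)·9 + (1/4)·3 + (1/4)·0 = 21/4.
Column minimizes Row's payoff; the smallest is 4, so the best response is Center.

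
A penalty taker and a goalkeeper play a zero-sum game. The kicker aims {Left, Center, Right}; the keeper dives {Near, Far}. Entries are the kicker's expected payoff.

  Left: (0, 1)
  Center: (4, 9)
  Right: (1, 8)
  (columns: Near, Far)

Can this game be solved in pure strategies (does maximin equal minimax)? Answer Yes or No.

Yes

Row minima: Left → 0, Center → 4, Right → 1; maximin = 4.
Column maxima: Near → 4, Far → 9; minimax = 4.
maximin = minimax = 4, so a saddle point exists.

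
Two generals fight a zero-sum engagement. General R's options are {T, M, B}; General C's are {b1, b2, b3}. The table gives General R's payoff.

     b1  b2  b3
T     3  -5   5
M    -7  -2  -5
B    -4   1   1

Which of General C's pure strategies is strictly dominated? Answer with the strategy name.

b3

b1 holds General R's payoff strictly below b3 in every row: 3 < 5, -7 < -5, -4 < 1.
So b3 is strictly dominated for General C.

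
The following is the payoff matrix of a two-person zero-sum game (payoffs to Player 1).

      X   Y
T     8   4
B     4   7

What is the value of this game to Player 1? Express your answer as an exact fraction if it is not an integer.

Row minima: T → 4, B → 4; maximin = 4.
Column maxima: X → 8, Y → 7; minimax = 7.
4 ≠ 7, so there is no saddle point; optimal play is mixed.
Let Player 1 play T with probability p. Expected payoff against X: 8p + 4(1−p) = 4p + 4; against Y: 4p + 7(1−p) = −3p + 7.
Setting these equal: 4p + 4 = −3p + 7 ⇒ 7p = 3 ⇒ p = 3/7, and the value is (4)·(3/7) + 4 = 40/7.
For Player 2: with q = P(X), equating T's and B's payoffs gives 4q + 4 = −3q + 7 ⇒ q = 3/7.

40/7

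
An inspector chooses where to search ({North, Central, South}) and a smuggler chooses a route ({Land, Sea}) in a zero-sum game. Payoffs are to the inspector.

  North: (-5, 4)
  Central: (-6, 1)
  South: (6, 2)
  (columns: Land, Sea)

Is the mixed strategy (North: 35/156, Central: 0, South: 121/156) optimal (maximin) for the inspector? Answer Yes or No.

No

Against Land this mix gives (35/156)·(-5) + (121/156)·6 = 551/156.
Against Sea this mix gives (35/156)·4 + (121/156)·2 = 191/78.
The smuggler will play Sea, holding the inspector to 191/78. Shifting weight toward the row that does better against Sea would raise this floor (the equalizing mix achieves 34/13 against both Sea and Land), so the proposed strategy is not optimal.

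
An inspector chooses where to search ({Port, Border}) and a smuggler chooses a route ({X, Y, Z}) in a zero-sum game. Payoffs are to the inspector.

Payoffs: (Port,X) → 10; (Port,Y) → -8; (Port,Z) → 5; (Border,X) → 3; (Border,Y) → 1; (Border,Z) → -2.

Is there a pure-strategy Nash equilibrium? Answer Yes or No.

Row minima: Port → -8, Border → -2; maximin = -2.
Column maxima: X → 10, Y → 1, Z → 5; minimax = 1.
-2 ≠ 1, so no pure-strategy equilibrium exists.

No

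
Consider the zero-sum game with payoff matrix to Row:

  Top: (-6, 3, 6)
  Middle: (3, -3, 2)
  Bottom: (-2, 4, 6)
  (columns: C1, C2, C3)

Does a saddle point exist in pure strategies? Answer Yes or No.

No

Row minima: Top → -6, Middle → -3, Bottom → -2; maximin = -2.
Column maxima: C1 → 3, C2 → 4, C3 → 6; minimax = 3.
-2 ≠ 3, so no pure-strategy equilibrium exists.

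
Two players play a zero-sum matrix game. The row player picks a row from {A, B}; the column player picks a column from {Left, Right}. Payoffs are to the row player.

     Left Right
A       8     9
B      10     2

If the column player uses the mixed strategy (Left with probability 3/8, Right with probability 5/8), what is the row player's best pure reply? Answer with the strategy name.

Expected payoff of A: (3/8)·8 + (5/8)·9 = 69/8.
Expected payoff of B: (3/8)·10 + (5/8)·2 = 5.
The largest is 69/8, so the row player's best response is A.

A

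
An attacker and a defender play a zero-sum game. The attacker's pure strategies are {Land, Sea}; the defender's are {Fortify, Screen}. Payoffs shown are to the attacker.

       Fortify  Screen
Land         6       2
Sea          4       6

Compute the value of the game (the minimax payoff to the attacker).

Row minima: Land → 2, Sea → 4; maximin = 4.
Column maxima: Fortify → 6, Screen → 6; minimax = 6.
4 ≠ 6, so there is no saddle point; optimal play is mixed.
Let the attacker play Land with probability p. Expected payoff against Fortify: 6p + 4(1−p) = 2p + 4; against Screen: 2p + 6(1−p) = −4p + 6.
Setting these equal: 2p + 4 = −4p + 6 ⇒ 6p = 2 ⇒ p = 1/3, and the value is (2)·(1/3) + 4 = 14/3.
For the defender: with q = P(Fortify), equating Land's and Sea's payoffs gives 4q + 2 = −2q + 6 ⇒ q = 2/3.

14/3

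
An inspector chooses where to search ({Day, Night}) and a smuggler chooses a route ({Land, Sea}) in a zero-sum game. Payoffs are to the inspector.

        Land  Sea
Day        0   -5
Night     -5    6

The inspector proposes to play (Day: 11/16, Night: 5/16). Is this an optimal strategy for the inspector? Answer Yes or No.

Yes

Against Land this mix gives (11/16)·0 + (5/16)·(-5) = -25/16.
Against Sea this mix gives (11/16)·(-5) + (5/16)·6 = -25/16.
All of the smuggler's active replies (Land, Sea) yield -25/16, and no column does worse for the inspector. The mix makes the smuggler indifferent and guarantees -25/16, so it is optimal.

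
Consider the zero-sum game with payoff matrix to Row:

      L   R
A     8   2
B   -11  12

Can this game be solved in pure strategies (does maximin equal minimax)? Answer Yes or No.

Row minima: A → 2, B → -11; maximin = 2.
Column maxima: L → 8, R → 12; minimax = 8.
2 ≠ 8, so no pure-strategy equilibrium exists.

No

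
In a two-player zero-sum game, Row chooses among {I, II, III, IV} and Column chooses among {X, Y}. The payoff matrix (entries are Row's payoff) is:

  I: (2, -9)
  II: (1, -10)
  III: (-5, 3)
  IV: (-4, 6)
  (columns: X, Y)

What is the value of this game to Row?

Row minima: I → -9, II → -10, III → -5, IV → -4; maximin = -4.
Column maxima: X → 2, Y → 6; minimax = 2.
-4 ≠ 2, so there is no saddle point; optimal play is mixed.
II is strictly dominated by I, so Row never plays it.
III is strictly dominated by IV, so Row never plays it.
On the remaining 2×2 (I, IV vs X, Y):
Let Row play I with probability p. Expected payoff against X: 2p + (-4)(1−p) = 6p − 4; against Y: (-9)p + 6(1−p) = −15p + 6.
Setting these equal: 6p − 4 = −15p + 6 ⇒ 21p = 10 ⇒ p = 10/21, and the value is (6)·(10/21) − 4 = -8/7.
For Column: with q = P(X), equating I's and IV's payoffs gives 11q − 9 = −10q + 6 ⇒ q = 5/7.

-8/7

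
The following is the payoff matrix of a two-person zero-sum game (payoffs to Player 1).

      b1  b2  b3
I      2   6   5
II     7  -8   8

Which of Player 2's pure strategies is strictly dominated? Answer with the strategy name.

b3

b1 holds Player 1's payoff strictly below b3 in every row: 2 < 5, 7 < 8.
So b3 is strictly dominated for Player 2.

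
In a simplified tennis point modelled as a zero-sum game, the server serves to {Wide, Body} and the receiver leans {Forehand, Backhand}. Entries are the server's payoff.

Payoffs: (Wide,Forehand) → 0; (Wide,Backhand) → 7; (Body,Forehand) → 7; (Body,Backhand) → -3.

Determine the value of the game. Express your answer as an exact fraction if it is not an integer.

49/17

Row minima: Wide → 0, Body → -3; maximin = 0.
Column maxima: Forehand → 7, Backhand → 7; minimax = 7.
0 ≠ 7, so there is no saddle point; optimal play is mixed.
Let the server play Wide with probability p. Expected payoff against Forehand: 0p + 7(1−p) = −7p + 7; against Backhand: 7p + (-3)(1−p) = 10p − 3.
Setting these equal: −7p + 7 = 10p − 3 ⇒ −17p = -10 ⇒ p = 10/17, and the value is (-7)·(10/17) + 7 = 49/17.
For the receiver: with q = P(Forehand), equating Wide's and Body's payoffs gives −7q + 7 = 10q − 3 ⇒ q = 10/17.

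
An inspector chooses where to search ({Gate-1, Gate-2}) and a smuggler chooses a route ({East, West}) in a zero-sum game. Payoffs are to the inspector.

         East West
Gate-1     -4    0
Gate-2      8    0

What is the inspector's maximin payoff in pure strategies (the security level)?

Row minima: Gate-1 → -4, Gate-2 → 0.
The best of these is 0.

0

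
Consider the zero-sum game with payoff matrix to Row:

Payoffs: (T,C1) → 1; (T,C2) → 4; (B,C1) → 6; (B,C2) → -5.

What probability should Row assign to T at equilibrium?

Row minima: T → 1, B → -5; maximin = 1.
Column maxima: C1 → 6, C2 → 4; minimax = 4.
1 ≠ 4, so there is no saddle point; optimal play is mixed.
Let Row play T with probability p. Expected payoff against C1: 1p + 6(1−p) = −5p + 6; against C2: 4p + (-5)(1−p) = 9p − 5.
Setting these equal: −5p + 6 = 9p − 5 ⇒ −14p = -11 ⇒ p = 11/14, and the value is (-5)·(11/14) + 6 = 29/14.
For Column: with q = P(C1), equating T's and B's payoffs gives −3q + 4 = 11q − 5 ⇒ q = 9/14.

11/14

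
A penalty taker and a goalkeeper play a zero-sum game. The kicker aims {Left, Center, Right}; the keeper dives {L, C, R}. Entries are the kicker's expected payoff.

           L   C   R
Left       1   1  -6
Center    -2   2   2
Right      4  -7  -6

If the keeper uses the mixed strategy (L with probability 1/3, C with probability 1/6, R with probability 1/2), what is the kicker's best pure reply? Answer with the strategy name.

Center

Expected payoff of Left: (1/3)·1 + (1/6)·1 + (1/2)·(-6) = -5/2.
Expected payoff of Center: (1/3)·(-2) + (1/6)·2 + (1/2)·2 = 2/3.
Expected payoff of Right: (1/3)·4 + (1/6)·(-7) + (1/2)·(-6) = -17/6.
The largest is 2/3, so the kicker's best response is Center.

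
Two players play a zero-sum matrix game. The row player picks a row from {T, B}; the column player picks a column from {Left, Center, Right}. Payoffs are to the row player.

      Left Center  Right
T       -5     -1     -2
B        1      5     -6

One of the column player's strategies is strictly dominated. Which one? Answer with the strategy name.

Left holds the row player's payoff strictly below Center in every row: -5 < -1, 1 < 5.
So Center is strictly dominated for the column player.

Center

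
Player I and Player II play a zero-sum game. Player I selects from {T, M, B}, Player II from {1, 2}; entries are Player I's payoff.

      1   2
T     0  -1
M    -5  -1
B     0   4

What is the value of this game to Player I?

Row minima: T → -1, M → -5, B → 0; maximin = 0.
Column maxima: 1 → 0, 2 → 4; minimax = 0.
Since maximin = minimax = 0, there is a saddle point and the value is 0.

0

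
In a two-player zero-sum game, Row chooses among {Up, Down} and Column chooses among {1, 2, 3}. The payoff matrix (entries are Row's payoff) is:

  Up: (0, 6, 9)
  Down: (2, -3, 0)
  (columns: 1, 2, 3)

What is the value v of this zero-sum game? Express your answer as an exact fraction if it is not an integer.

12/11

Row minima: Up → 0, Down → -3; maximin = 0.
Column maxima: 1 → 2, 2 → 6, 3 → 9; minimax = 2.
0 ≠ 2, so there is no saddle point; optimal play is mixed.
3 is strictly dominated by 2 (it gives Row strictly more in every row), so Column never plays it.
On the remaining 2×2 (Up, Down vs 1, 2):
Let Row play Up with probability p. Expected payoff against 1: 0p + 2(1−p) = −2p + 2; against 2: 6p + (-3)(1−p) = 9p − 3.
Setting these equal: −2p + 2 = 9p − 3 ⇒ −11p = -5 ⇒ p = 5/11, and the value is (-2)·(5/11) + 2 = 12/11.
For Column: with q = P(1), equating Up's and Down's payoffs gives −6q + 6 = 5q − 3 ⇒ q = 9/11.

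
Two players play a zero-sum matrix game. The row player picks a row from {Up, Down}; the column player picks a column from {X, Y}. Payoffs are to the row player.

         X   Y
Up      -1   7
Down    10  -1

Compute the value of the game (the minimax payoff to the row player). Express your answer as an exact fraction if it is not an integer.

Row minima: Up → -1, Down → -1; maximin = -1.
Column maxima: X → 10, Y → 7; minimax = 7.
-1 ≠ 7, so there is no saddle point; optimal play is mixed.
Let the row player play Up with probability p. Expected payoff against X: (-1)p + 10(1−p) = −11p + 10; against Y: 7p + (-1)(1−p) = 8p − 1.
Setting these equal: −11p + 10 = 8p − 1 ⇒ −19p = -11 ⇒ p = 11/19, and the value is (-11)·(11/19) + 10 = 69/19.
For the column player: with q = P(X), equating Up's and Down's payoffs gives −8q + 7 = 11q − 1 ⇒ q = 8/19.

69/19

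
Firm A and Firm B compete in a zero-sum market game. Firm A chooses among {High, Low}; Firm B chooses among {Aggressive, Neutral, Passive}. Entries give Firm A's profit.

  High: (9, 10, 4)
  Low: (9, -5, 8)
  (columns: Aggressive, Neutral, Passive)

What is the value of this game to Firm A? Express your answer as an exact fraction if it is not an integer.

Row minima: High → 4, Low → -5; maximin = 4.
Column maxima: Aggressive → 9, Neutral → 10, Passive → 8; minimax = 8.
4 ≠ 8, so there is no saddle point; optimal play is mixed.
Aggressive is strictly dominated by Passive (it gives Firm A strictly more in every row), so Firm B never plays it.
On the remaining 2×2 (High, Low vs Neutral, Passive):
Let Firm A play High with probability p. Expected payoff against Neutral: 10p + (-5)(1−p) = 15p − 5; against Passive: 4p + 8(1−p) = −4p + 8.
Setting these equal: 15p − 5 = −4p + 8 ⇒ 19p = 13 ⇒ p = 13/19, and the value is (15)·(13/19) − 5 = 100/19.
For Firm B: with q = P(Neutral), equating High's and Low's payoffs gives 6q + 4 = −13q + 8 ⇒ q = 4/19.

100/19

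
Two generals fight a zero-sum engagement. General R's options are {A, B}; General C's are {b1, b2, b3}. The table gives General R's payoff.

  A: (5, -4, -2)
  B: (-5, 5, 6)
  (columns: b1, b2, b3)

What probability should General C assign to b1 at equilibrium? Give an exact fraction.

Row minima: A → -4, B → -5; maximin = -4.
Column maxima: b1 → 5, b2 → 5, b3 → 6; minimax = 5.
-4 ≠ 5, so there is no saddle point; optimal play is mixed.
b3 is strictly dominated by b2 (it gives General R strictly more in every row), so General C never plays it.
On the remaining 2×2 (A, B vs b1, b2):
Let General R play A with probability p. Expected payoff against b1: 5p + (-5)(1−p) = 10p − 5; against b2: (-4)p + 5(1−p) = −9p + 5.
Setting these equal: 10p − 5 = −9p + 5 ⇒ 19p = 10 ⇒ p = 10/19, and the value is (10)·(10/19) − 5 = 5/19.
For General C: with q = P(b1), equating A's and B's payoffs gives 9q − 4 = −10q + 5 ⇒ q = 9/19.

9/19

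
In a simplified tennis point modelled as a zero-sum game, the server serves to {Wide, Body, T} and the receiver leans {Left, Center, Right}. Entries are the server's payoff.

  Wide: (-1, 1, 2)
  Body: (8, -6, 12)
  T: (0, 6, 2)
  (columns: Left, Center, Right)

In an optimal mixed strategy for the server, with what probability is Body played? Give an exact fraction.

Row minima: Wide → -1, Body → -6, T → 0; maximin = 0.
Column maxima: Left → 8, Center → 6, Right → 12; minimax = 6.
0 ≠ 6, so there is no saddle point; optimal play is mixed.
Right is strictly dominated by Left (it gives the server strictly more in every row), so the receiver never plays it.
With Right eliminated, Wide is strictly dominated by T (T gives the server strictly more in every remaining column), so the server never plays it.
On the remaining 2×2 (Body, T vs Left, Center):
Let the server play Body with probability p. Expected payoff against Left: 8p + 0(1−p) = 8p; against Center: (-6)p + 6(1−p) = −12p + 6.
Setting these equal: 8p = −12p + 6 ⇒ 20p = 6 ⇒ p = 3/10, and the value is (8)·(3/10) = 12/5.
For the receiver: with q = P(Left), equating Body's and T's payoffs gives 14q − 6 = −6q + 6 ⇒ q = 3/5.

3/10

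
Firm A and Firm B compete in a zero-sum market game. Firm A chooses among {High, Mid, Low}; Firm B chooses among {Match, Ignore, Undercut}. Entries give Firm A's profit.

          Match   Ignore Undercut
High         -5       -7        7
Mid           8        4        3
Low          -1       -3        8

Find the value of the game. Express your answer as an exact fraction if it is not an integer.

41/12

Row minima: High → -7, Mid → 3, Low → -3; maximin = 3.
Column maxima: Match → 8, Ignore → 4, Undercut → 8; minimax = 4.
3 ≠ 4, so there is no saddle point; optimal play is mixed.
High is strictly dominated by Low, so Firm A never plays it.
Match is strictly dominated by Ignore (it gives Firm A strictly more in every row), so Firm B never plays it.
On the remaining 2×2 (Mid, Low vs Ignore, Undercut):
Let Firm A play Mid with probability p. Expected payoff against Ignore: 4p + (-3)(1−p) = 7p − 3; against Undercut: 3p + 8(1−p) = −5p + 8.
Setting these equal: 7p − 3 = −5p + 8 ⇒ 12p = 11 ⇒ p = 11/12, and the value is (7)·(11/12) − 3 = 41/12.
For Firm B: with q = P(Ignore), equating Mid's and Low's payoffs gives q + 3 = −11q + 8 ⇒ q = 5/12.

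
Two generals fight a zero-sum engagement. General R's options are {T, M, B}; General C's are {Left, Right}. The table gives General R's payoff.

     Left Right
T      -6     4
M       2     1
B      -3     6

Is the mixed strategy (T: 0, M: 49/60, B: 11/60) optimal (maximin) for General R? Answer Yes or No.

Against Left this mix gives (49/60)·2 + (11/60)·(-3) = 13/12.
Against Right this mix gives (49/60)·1 + (11/60)·6 = 23/12.
General C will play Left, holding General R to 13/12. Shifting weight toward the row that does better against Left would raise this floor (the equalizing mix achieves 3/2 against both Left and Right), so the proposed strategy is not optimal.

No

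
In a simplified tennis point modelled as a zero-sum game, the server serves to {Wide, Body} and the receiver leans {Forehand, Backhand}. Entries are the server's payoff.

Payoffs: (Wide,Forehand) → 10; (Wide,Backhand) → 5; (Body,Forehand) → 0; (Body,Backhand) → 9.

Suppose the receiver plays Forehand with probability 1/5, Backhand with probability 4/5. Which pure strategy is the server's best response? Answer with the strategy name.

Expected payoff of Wide: (1/5)·10 + (4/5)·5 = 6.
Expected payoff of Body: (1/5)·0 + (4/5)·9 = 36/5.
The largest is 36/5, so the server's best response is Body.

Body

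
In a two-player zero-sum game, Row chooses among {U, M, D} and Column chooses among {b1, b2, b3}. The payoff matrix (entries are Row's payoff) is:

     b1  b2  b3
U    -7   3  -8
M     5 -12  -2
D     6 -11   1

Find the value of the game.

Row minima: U → -8, M → -12, D → -11; maximin = -8.
Column maxima: b1 → 6, b2 → 3, b3 → 1; minimax = 1.
-8 ≠ 1, so there is no saddle point; optimal play is mixed.
M is strictly dominated by D, so Row never plays it.
b1 is strictly dominated by b3 (it gives Row strictly more in every row), so Column never plays it.
On the remaining 2×2 (U, D vs b2, b3):
Let Row play U with probability p. Expected payoff against b2: 3p + (-11)(1−p) = 14p − 11; against b3: (-8)p + 1(1−p) = −9p + 1.
Setting these equal: 14p − 11 = −9p + 1 ⇒ 23p = 12 ⇒ p = 12/23, and the value is (14)·(12/23) − 11 = -85/23.
For Column: with q = P(b2), equating U's and D's payoffs gives 11q − 8 = −12q + 1 ⇒ q = 9/23.

-85/23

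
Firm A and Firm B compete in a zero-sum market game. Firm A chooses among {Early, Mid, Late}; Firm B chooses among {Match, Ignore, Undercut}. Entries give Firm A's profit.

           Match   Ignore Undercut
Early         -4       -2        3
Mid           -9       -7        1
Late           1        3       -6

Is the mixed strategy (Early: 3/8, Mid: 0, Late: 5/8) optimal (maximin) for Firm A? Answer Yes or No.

Against Match this mix gives (3/8)·(-4) + (5/8)·1 = -7/8.
Against Ignore this mix gives (3/8)·(-2) + (5/8)·3 = 9/8.
Against Undercut this mix gives (3/8)·3 + (5/8)·(-6) = -21/8.
Firm B will play Undercut, holding Firm A to -21/8. Shifting weight toward the row that does better against Undercut would raise this floor (the equalizing mix achieves -3/2 against both Undercut and Match), so the proposed strategy is not optimal.

No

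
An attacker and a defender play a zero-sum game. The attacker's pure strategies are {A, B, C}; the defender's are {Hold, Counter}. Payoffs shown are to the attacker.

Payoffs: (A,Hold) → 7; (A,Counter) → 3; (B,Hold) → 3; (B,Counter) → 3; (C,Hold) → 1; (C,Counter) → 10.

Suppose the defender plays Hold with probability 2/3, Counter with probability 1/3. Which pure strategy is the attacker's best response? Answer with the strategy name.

Expected payoff of A: (2/3)·7 + (1/3)·3 = 17/3.
Expected payoff of B: (2/3)·3 + (1/3)·3 = 3.
Expected payoff of C: (2/3)·1 + (1/3)·10 = 4.
The largest is 17/3, so the attacker's best response is A.

A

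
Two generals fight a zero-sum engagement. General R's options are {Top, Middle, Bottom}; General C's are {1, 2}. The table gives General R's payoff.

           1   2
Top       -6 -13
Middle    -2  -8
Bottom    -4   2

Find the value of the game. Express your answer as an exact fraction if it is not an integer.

Row minima: Top → -13, Middle → -8, Bottom → -4; maximin = -4.
Column maxima: 1 → -2, 2 → 2; minimax = -2.
-4 ≠ -2, so there is no saddle point; optimal play is mixed.
Top is strictly dominated by Middle, so General R never plays it.
On the remaining 2×2 (Middle, Bottom vs 1, 2):
Let General R play Middle with probability p. Expected payoff against 1: (-2)p + (-4)(1−p) = 2p − 4; against 2: (-8)p + 2(1−p) = −10p + 2.
Setting these equal: 2p − 4 = −10p + 2 ⇒ 12p = 6 ⇒ p = 1/2, and the value is (2)·(1/2) − 4 = -3.
For General C: with q = P(1), equating Middle's and Bottom's payoffs gives 6q − 8 = −6q + 2 ⇒ q = 5/6.

-3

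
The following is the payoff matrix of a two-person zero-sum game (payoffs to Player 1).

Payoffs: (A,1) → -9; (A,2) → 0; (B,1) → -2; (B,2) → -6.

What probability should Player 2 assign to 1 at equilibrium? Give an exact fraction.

Row minima: A → -9, B → -6; maximin = -6.
Column maxima: 1 → -2, 2 → 0; minimax = -2.
-6 ≠ -2, so there is no saddle point; optimal play is mixed.
Let Player 1 play A with probability p. Expected payoff against 1: (-9)p + (-2)(1−p) = −7p − 2; against 2: 0p + (-6)(1−p) = 6p − 6.
Setting these equal: −7p − 2 = 6p − 6 ⇒ −13p = -4 ⇒ p = 4/13, and the value is (-7)·(4/13) − 2 = -54/13.
For Player 2: with q = P(1), equating A's and B's payoffs gives −9q = 4q − 6 ⇒ q = 6/13.

6/13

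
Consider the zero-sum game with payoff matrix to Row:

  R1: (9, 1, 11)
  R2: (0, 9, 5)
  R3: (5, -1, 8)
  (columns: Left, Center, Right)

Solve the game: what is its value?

81/17

Row minima: R1 → 1, R2 → 0, R3 → -1; maximin = 1.
Column maxima: Left → 9, Center → 9, Right → 11; minimax = 9.
1 ≠ 9, so there is no saddle point; optimal play is mixed.
R3 is strictly dominated by R1, so Row never plays it.
Right is strictly dominated by Left (it gives Row strictly more in every row), so Column never plays it.
On the remaining 2×2 (R1, R2 vs Left, Center):
Let Row play R1 with probability p. Expected payoff against Left: 9p + 0(1−p) = 9p; against Center: 1p + 9(1−p) = −8p + 9.
Setting these equal: 9p = −8p + 9 ⇒ 17p = 9 ⇒ p = 9/17, and the value is (9)·(9/17) = 81/17.
For Column: with q = P(Left), equating R1's and R2's payoffs gives 8q + 1 = −9q + 9 ⇒ q = 8/17.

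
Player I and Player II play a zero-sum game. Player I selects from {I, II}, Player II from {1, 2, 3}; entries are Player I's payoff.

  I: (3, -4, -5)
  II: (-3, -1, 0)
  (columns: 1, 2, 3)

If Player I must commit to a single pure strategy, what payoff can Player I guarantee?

Row minima: I → -5, II → -3.
The best of these is -3.

-3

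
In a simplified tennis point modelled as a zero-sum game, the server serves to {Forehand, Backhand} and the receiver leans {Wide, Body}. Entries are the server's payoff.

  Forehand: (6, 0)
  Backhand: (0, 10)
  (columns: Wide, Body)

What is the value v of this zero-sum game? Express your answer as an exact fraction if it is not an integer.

Row minima: Forehand → 0, Backhand → 0; maximin = 0.
Column maxima: Wide → 6, Body → 10; minimax = 6.
0 ≠ 6, so there is no saddle point; optimal play is mixed.
Let the server play Forehand with probability p. Expected payoff against Wide: 6p + 0(1−p) = 6p; against Body: 0p + 10(1−p) = −10p + 10.
Setting these equal: 6p = −10p + 10 ⇒ 16p = 10 ⇒ p = 5/8, and the value is (6)·(5/8) = 15/4.
For the receiver: with q = P(Wide), equating Forehand's and Backhand's payoffs gives 6q = −10q + 10 ⇒ q = 5/8.

15/4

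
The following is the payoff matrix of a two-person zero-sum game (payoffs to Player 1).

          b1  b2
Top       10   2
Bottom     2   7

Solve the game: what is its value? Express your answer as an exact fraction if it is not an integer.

66/13

Row minima: Top → 2, Bottom → 2; maximin = 2.
Column maxima: b1 → 10, b2 → 7; minimax = 7.
2 ≠ 7, so there is no saddle point; optimal play is mixed.
Let Player 1 play Top with probability p. Expected payoff against b1: 10p + 2(1−p) = 8p + 2; against b2: 2p + 7(1−p) = −5p + 7.
Setting these equal: 8p + 2 = −5p + 7 ⇒ 13p = 5 ⇒ p = 5/13, and the value is (8)·(5/13) + 2 = 66/13.
For Player 2: with q = P(b1), equating Top's and Bottom's payoffs gives 8q + 2 = −5q + 7 ⇒ q = 5/13.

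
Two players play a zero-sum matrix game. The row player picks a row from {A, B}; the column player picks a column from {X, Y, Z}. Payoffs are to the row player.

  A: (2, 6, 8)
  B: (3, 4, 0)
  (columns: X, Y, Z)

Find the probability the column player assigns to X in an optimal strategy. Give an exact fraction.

Row minima: A → 2, B → 0; maximin = 2.
Column maxima: X → 3, Y → 6, Z → 8; minimax = 3.
2 ≠ 3, so there is no saddle point; optimal play is mixed.
Y is strictly dominated by X (it gives the row player strictly more in every row), so the column player never plays it.
On the remaining 2×2 (A, B vs X, Z):
Let the row player play A with probability p. Expected payoff against X: 2p + 3(1−p) = −p + 3; against Z: 8p + 0(1−p) = 8p.
Setting these equal: −p + 3 = 8p ⇒ −9p = -3 ⇒ p = 1/3, and the value is (-1)·(1/3) + 3 = 8/3.
For the column player: with q = P(X), equating A's and B's payoffs gives −6q + 8 = 3q ⇒ q = 8/9.

8/9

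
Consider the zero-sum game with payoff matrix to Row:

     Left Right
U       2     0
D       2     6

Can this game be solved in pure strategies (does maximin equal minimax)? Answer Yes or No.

Yes

Row minima: U → 0, D → 2; maximin = 2.
Column maxima: Left → 2, Right → 6; minimax = 2.
maximin = minimax = 2, so a saddle point exists.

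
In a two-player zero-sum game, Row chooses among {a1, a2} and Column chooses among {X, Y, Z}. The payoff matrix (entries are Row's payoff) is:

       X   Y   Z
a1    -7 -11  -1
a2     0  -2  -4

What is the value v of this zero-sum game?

-7/2

Row minima: a1 → -11, a2 → -4; maximin = -4.
Column maxima: X → 0, Y → -2, Z → -1; minimax = -2.
-4 ≠ -2, so there is no saddle point; optimal play is mixed.
X is strictly dominated by Y (it gives Row strictly more in every row), so Column never plays it.
On the remaining 2×2 (a1, a2 vs Y, Z):
Let Row play a1 with probability p. Expected payoff against Y: (-11)p + (-2)(1−p) = −9p − 2; against Z: (-1)p + (-4)(1−p) = 3p − 4.
Setting these equal: −9p − 2 = 3p − 4 ⇒ −12p = -2 ⇒ p = 1/6, and the value is (-9)·(1/6) − 2 = -7/2.
For Column: with q = P(Y), equating a1's and a2's payoffs gives −10q − 1 = 2q − 4 ⇒ q = 1/4.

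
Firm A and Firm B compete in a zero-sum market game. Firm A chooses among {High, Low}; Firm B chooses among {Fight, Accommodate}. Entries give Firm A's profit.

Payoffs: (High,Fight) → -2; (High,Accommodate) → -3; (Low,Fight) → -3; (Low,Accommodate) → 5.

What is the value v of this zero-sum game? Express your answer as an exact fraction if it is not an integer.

-19/9

Row minima: High → -3, Low → -3; maximin = -3.
Column maxima: Fight → -2, Accommodate → 5; minimax = -2.
-3 ≠ -2, so there is no saddle point; optimal play is mixed.
Let Firm A play High with probability p. Expected payoff against Fight: (-2)p + (-3)(1−p) = p − 3; against Accommodate: (-3)p + 5(1−p) = −8p + 5.
Setting these equal: p − 3 = −8p + 5 ⇒ 9p = 8 ⇒ p = 8/9, and the value is (1)·(8/9) − 3 = -19/9.
For Firm B: with q = P(Fight), equating High's and Low's payoffs gives q − 3 = −8q + 5 ⇒ q = 8/9.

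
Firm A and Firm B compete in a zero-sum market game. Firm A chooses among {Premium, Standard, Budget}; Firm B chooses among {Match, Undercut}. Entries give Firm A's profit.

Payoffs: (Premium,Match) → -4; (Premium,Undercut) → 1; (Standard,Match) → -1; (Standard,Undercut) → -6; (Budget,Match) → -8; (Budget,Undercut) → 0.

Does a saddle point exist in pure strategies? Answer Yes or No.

Row minima: Premium → -4, Standard → -6, Budget → -8; maximin = -4.
Column maxima: Match → -1, Undercut → 1; minimax = -1.
-4 ≠ -1, so no pure-strategy equilibrium exists.

No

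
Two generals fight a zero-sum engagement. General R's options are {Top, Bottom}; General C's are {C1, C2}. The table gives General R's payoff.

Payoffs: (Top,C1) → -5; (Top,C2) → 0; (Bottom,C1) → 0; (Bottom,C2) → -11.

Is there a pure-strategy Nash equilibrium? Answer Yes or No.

No

Row minima: Top → -5, Bottom → -11; maximin = -5.
Column maxima: C1 → 0, C2 → 0; minimax = 0.
-5 ≠ 0, so no pure-strategy equilibrium exists.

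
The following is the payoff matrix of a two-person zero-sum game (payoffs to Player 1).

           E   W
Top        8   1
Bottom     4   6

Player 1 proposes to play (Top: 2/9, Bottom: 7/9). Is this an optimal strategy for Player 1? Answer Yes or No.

Yes

Against E this mix gives (2/9)·8 + (7/9)·4 = 44/9.
Against W this mix gives (2/9)·1 + (7/9)·6 = 44/9.
All of Player 2's active replies (E, W) yield 44/9, and no column does worse for Player 1. The mix makes Player 2 indifferent and guarantees 44/9, so it is optimal.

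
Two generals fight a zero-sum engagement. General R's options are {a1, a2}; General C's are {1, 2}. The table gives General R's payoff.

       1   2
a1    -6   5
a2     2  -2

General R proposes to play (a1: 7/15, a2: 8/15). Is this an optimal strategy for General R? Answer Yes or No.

Against 1 this mix gives (7/15)·(-6) + (8/15)·2 = -26/15.
Against 2 this mix gives (7/15)·5 + (8/15)·(-2) = 19/15.
General C will play 1, holding General R to -26/15. Shifting weight toward the row that does better against 1 would raise this floor (the equalizing mix achieves -2/15 against both 1 and 2), so the proposed strategy is not optimal.

No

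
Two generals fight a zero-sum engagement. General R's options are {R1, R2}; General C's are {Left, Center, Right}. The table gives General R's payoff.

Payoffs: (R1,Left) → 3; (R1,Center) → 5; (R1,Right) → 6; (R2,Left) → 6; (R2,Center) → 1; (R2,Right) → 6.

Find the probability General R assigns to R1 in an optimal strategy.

Row minima: R1 → 3, R2 → 1; maximin = 3.
Column maxima: Left → 6, Center → 5, Right → 6; minimax = 5.
3 ≠ 5, so there is no saddle point; optimal play is mixed.
Right is strictly dominated by Center (it gives General R strictly more in every row), so General C never plays it.
On the remaining 2×2 (R1, R2 vs Left, Center):
Let General R play R1 with probability p. Expected payoff against Left: 3p + 6(1−p) = −3p + 6; against Center: 5p + 1(1−p) = 4p + 1.
Setting these equal: −3p + 6 = 4p + 1 ⇒ −7p = -5 ⇒ p = 5/7, and the value is (-3)·(5/7) + 6 = 27/7.
For General C: with q = P(Left), equating R1's and R2's payoffs gives −2q + 5 = 5q + 1 ⇒ q = 4/7.

5/7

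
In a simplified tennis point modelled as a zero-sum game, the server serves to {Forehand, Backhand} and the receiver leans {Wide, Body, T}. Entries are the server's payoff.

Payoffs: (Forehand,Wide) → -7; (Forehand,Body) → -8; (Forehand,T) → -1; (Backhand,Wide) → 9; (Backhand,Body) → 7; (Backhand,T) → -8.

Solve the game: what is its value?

-71/22

Row minima: Forehand → -8, Backhand → -8; maximin = -8.
Column maxima: Wide → 9, Body → 7, T → -1; minimax = -1.
-8 ≠ -1, so there is no saddle point; optimal play is mixed.
Wide is strictly dominated by Body (it gives the server strictly more in every row), so the receiver never plays it.
On the remaining 2×2 (Forehand, Backhand vs Body, T):
Let the server play Forehand with probability p. Expected payoff against Body: (-8)p + 7(1−p) = −15p + 7; against T: (-1)p + (-8)(1−p) = 7p − 8.
Setting these equal: −15p + 7 = 7p − 8 ⇒ −22p = -15 ⇒ p = 15/22, and the value is (-15)·(15/22) + 7 = -71/22.
For the receiver: with q = P(Body), equating Forehand's and Backhand's payoffs gives −7q − 1 = 15q − 8 ⇒ q = 7/22.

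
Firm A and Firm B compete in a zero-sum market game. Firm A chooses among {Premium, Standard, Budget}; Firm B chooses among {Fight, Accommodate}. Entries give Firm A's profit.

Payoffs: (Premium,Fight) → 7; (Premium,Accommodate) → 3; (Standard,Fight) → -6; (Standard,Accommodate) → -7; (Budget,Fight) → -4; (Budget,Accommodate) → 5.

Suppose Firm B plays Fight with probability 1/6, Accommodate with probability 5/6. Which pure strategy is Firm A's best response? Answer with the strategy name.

Expected payoff of Premium: (1/6)·7 + (5/6)·3 = 11/3.
Expected payoff of Standard: (1/6)·(-6) + (5/6)·(-7) = -41/6.
Expected payoff of Budget: (1/6)·(-4) + (5/6)·5 = 7/2.
The largest is 11/3, so Firm A's best response is Premium.

Premium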